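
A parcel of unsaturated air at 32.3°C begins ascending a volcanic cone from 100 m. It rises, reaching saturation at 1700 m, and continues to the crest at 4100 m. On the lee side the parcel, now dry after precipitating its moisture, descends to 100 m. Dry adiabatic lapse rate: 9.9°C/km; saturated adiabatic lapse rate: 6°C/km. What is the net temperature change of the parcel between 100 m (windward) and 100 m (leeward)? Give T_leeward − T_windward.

100–1700 m, dry: Δz = 1.6 km ⇒ ΔT = -15.84°C; T = 16.46°C
1700–4100 m, saturated: Δz = 2.4 km ⇒ ΔT = -14.4°C; T = 2.06°C
4100–100 m, dry descent: Δz = 4 km ⇒ ΔT = +39.6°C; T = 41.66°C
Net change vs windward start: 41.66 − 32.3 = +9.36°C

+9.36°C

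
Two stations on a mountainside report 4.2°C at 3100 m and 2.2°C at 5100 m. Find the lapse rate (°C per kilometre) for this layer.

Γ = −ΔT/Δz = (4.2 − 2.2) / (5100 − 3100) m
  = 2°C / 2 km = 1°C/km

1°C/km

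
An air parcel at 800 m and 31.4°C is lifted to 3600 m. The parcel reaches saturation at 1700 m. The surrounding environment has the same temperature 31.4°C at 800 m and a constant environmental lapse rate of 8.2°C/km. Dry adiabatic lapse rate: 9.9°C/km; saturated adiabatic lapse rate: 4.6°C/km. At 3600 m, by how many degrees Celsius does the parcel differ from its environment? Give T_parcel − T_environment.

+5.31°C (parcel warmer than environment)

Parcel:
  Dry to 1700 m: -9.9 × 0.9 km = -8.91°C, so T = 22.49°C.
  Saturated to 3600 m: -4.6 × 1.9 km = -8.74°C, so T = 13.75°C.
Environment:
  Environment to 3600 m: -8.2 × 2.8 km = -22.96°C, so T = 8.44°C.
T_parcel − T_env = 13.75 − 8.44 = +5.31°C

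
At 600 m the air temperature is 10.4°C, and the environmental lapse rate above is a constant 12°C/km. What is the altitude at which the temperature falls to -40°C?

Height above start = (10.4 − (-40)) / 12 = 4.2 km
Altitude = 600 m + 4200 m = 4800 m

4800 m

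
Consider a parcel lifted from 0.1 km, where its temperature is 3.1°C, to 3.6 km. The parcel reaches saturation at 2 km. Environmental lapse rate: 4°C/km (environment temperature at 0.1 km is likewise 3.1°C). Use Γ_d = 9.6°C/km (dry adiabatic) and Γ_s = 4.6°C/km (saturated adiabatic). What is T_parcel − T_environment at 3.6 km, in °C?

-11.6°C (parcel cooler than environment)

Parcel:
  100 → 2000 m (dry, 9.6°C/km): ΔT = -9.6 × 1.9 = -18.24°C → T = -15.14°C
  2000 → 3600 m (saturated, 4.6°C/km): ΔT = -4.6 × 1.6 = -7.36°C → T = -22.5°C
Environment:
  100 → 3600 m (environment, 4°C/km): ΔT = -4 × 3.5 = -14°C → T = -10.9°C
T_parcel − T_env = -22.5 − (-10.9) = -11.6°C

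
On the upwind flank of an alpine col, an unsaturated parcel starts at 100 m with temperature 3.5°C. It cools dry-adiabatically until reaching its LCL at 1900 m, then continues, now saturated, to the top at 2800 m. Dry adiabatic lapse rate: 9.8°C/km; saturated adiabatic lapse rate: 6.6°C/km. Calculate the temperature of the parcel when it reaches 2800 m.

Dry to 1900 m: -9.8 × 1.8 km = -17.64°C, so T = -14.14°C.
Saturated to 2800 m: -6.6 × 0.9 km = -5.94°C, so T = -20.08°C.

-20.08°C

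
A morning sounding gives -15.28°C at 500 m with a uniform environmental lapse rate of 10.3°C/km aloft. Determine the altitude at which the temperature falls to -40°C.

Height above start = (-15.28 − (-40)) / 10.3 = 2.4 km
Altitude = 500 m + 2400 m = 2900 m

2900 m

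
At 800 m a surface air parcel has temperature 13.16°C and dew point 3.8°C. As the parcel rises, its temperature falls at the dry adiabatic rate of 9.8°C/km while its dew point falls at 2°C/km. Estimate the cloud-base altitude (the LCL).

2000 m

T and T_d converge at 9.8 − 2 = 7.8°C per km
Height above start = (13.16 − 3.8) / 7.8 = 1.2 km
LCL altitude = 800 m + 1200 m = 2000 m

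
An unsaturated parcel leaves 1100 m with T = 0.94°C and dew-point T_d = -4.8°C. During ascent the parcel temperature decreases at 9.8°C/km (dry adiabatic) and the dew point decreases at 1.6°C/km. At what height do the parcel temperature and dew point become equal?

1800 m

T and T_d converge at 9.8 − 1.6 = 8.2°C per km
Height above start = (0.94 − (-4.8)) / 8.2 = 0.7 km
LCL altitude = 1100 m + 700 m = 1800 m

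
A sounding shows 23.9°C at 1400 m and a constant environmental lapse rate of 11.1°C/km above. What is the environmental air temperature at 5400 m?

-20.5°C

1400–5400 m, environmental: Δz = 4 km ⇒ ΔT = -44.4°C; T = -20.5°C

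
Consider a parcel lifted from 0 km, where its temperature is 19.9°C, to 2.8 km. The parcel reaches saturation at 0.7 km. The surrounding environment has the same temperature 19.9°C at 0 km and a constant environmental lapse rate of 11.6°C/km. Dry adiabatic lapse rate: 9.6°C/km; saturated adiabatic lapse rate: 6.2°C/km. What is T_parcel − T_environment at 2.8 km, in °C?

+12.74°C (parcel warmer than environment)

Parcel:
  0–700 m, dry: Δz = 0.7 km ⇒ ΔT = -6.72°C; T = 13.18°C
  700–2800 m, saturated: Δz = 2.1 km ⇒ ΔT = -13.02°C; T = 0.16°C
Environment:
  0–2800 m, environment: Δz = 2.8 km ⇒ ΔT = -32.48°C; T = -12.58°C
T_parcel − T_env = 0.16 − (-12.58) = +12.74°C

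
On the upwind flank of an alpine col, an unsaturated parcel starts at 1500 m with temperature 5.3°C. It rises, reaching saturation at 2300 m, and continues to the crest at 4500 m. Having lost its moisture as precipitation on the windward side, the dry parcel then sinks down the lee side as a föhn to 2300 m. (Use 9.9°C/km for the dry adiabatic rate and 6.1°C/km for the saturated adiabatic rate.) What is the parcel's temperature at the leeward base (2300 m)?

5.74°C

1500 → 2300 m (dry, 9.9°C/km): ΔT = -9.9 × 0.8 = -7.92°C → T = -2.62°C
2300 → 4500 m (saturated, 6.1°C/km): ΔT = -6.1 × 2.2 = -13.42°C → T = -16.04°C
4500 → 2300 m (dry descent, 9.9°C/km): ΔT = +9.9 × 2.2 = +21.78°C → T = 5.74°C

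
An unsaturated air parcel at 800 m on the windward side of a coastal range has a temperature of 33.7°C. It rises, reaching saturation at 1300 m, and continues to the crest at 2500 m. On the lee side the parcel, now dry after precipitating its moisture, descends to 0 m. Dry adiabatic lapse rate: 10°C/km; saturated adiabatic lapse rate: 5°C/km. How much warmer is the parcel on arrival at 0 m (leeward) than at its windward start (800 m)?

+14°C

800 → 1300 m (dry, 10°C/km): ΔT = -10 × 0.5 = -5°C → T = 28.7°C
1300 → 2500 m (saturated, 5°C/km): ΔT = -5 × 1.2 = -6°C → T = 22.7°C
2500 → 0 m (dry descent, 10°C/km): ΔT = +10 × 2.5 = +25°C → T = 47.7°C
Net change vs windward start: 47.7 − 33.7 = +14°C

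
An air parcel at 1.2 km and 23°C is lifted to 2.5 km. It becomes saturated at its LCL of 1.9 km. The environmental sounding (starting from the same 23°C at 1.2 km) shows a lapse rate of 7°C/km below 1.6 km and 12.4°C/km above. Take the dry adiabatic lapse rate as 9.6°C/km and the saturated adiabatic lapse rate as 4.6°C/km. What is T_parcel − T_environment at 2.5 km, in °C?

Parcel:
  1200 → 1900 m (dry, 9.6°C/km): ΔT = -9.6 × 0.7 = -6.72°C → T = 16.28°C
  1900 → 2500 m (saturated, 4.6°C/km): ΔT = -4.6 × 0.6 = -2.76°C → T = 13.52°C
Environment:
  1200 → 1600 m (environment, lower layer, 7°C/km): ΔT = -7 × 0.4 = -2.8°C → T = 20.2°C
  1600 → 2500 m (environment, upper layer, 12.4°C/km): ΔT = -12.4 × 0.9 = -11.16°C → T = 9.04°C
T_parcel − T_env = 13.52 − 9.04 = +4.48°C

+4.48°C (parcel warmer than environment)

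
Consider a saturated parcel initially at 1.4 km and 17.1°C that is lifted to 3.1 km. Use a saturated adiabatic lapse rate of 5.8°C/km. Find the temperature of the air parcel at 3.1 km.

7.24°C

From 1400 m to 3100 m (saturated adiabatic): cools by 5.8 × 1.7 = 9.86°C, giving 7.24°C.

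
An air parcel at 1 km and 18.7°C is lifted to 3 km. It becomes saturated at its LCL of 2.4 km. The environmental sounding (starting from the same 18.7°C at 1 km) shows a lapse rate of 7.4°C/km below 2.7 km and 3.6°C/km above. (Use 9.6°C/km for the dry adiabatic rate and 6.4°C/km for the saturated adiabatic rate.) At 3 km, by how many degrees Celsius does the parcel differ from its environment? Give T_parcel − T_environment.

-3.62°C (parcel cooler than environment)

Parcel:
  From 1000 m to 2400 m (dry): cools by 9.6 × 1.4 = 13.44°C, giving 5.26°C.
  From 2400 m to 3000 m (saturated): cools by 6.4 × 0.6 = 3.84°C, giving 1.42°C.
Environment:
  From 1000 m to 2700 m (environment, lower layer): cools by 7.4 × 1.7 = 12.58°C, giving 6.12°C.
  From 2700 m to 3000 m (environment, upper layer): cools by 3.6 × 0.3 = 1.08°C, giving 5.04°C.
T_parcel − T_env = 1.42 − 5.04 = -3.62°C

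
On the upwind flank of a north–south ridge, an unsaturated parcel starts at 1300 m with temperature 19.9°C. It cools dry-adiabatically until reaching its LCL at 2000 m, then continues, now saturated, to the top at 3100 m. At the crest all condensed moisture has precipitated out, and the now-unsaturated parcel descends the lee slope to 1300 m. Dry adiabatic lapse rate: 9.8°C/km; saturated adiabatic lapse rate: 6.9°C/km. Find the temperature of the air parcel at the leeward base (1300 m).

23.09°C

1300 → 2000 m (dry, 9.8°C/km): ΔT = -9.8 × 0.7 = -6.86°C → T = 13.04°C
2000 → 3100 m (saturated, 6.9°C/km): ΔT = -6.9 × 1.1 = -7.59°C → T = 5.45°C
3100 → 1300 m (dry descent, 9.8°C/km): ΔT = +9.8 × 1.8 = +17.64°C → T = 23.09°C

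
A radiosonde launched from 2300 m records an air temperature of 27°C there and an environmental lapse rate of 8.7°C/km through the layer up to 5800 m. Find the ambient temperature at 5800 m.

From 2300 m to 5800 m (environmental): cools by 8.7 × 3.5 = 30.45°C, giving -3.45°C.

-3.45°C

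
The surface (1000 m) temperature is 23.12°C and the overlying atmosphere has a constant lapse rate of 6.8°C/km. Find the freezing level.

Height above start = (23.12 − 0) / 6.8 = 3.4 km
Altitude = 1000 m + 3400 m = 4400 m

4400 m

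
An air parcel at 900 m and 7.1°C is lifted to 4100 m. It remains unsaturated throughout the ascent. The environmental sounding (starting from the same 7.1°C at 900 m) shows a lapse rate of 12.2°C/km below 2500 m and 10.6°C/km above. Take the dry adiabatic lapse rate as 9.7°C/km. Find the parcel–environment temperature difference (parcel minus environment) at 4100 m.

Parcel:
  900 → 4100 m (dry, 9.7°C/km): ΔT = -9.7 × 3.2 = -31.04°C → T = -23.94°C
Environment:
  900 → 2500 m (environment, lower layer, 12.2°C/km): ΔT = -12.2 × 1.6 = -19.52°C → T = -12.42°C
  2500 → 4100 m (environment, upper layer, 10.6°C/km): ΔT = -10.6 × 1.6 = -16.96°C → T = -29.38°C
T_parcel − T_env = -23.94 − (-29.38) = +5.44°C

+5.44°C (parcel warmer than environment)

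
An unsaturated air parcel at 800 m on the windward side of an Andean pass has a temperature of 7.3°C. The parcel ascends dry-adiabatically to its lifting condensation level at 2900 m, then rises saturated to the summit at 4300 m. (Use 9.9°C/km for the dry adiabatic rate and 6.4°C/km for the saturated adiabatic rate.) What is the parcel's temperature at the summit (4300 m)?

Dry to 2900 m: -9.9 × 2.1 km = -20.79°C, so T = -13.49°C.
Saturated to 4300 m: -6.4 × 1.4 km = -8.96°C, so T = -22.45°C.

-22.45°C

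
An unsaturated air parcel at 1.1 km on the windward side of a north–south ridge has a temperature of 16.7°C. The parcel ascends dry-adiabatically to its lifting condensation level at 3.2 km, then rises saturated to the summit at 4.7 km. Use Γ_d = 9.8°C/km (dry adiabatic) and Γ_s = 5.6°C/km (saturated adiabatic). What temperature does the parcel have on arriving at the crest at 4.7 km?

-12.28°C

1100–3200 m, dry: Δz = 2.1 km ⇒ ΔT = -20.58°C; T = -3.88°C
3200–4700 m, saturated: Δz = 1.5 km ⇒ ΔT = -8.4°C; T = -12.28°C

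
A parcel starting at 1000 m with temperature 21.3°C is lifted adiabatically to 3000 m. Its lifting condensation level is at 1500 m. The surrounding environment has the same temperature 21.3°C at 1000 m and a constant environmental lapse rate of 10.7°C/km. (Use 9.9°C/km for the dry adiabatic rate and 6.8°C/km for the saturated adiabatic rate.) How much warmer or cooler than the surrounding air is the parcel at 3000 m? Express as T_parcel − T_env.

+6.25°C (parcel warmer than environment)

Parcel:
  From 1000 m to 1500 m (dry): cools by 9.9 × 0.5 = 4.95°C, giving 16.35°C.
  From 1500 m to 3000 m (saturated): cools by 6.8 × 1.5 = 10.2°C, giving 6.15°C.
Environment:
  From 1000 m to 3000 m (environment): cools by 10.7 × 2 = 21.4°C, giving -0.1°C.
T_parcel − T_env = 6.15 − (-0.1) = +6.25°C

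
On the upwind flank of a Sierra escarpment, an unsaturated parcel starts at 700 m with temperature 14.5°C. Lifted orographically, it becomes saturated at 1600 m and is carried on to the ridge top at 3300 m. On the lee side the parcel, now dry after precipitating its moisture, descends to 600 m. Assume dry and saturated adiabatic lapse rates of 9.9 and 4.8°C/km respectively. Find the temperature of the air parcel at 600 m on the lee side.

700–1600 m, dry: Δz = 0.9 km ⇒ ΔT = -8.91°C; T = 5.59°C
1600–3300 m, saturated: Δz = 1.7 km ⇒ ΔT = -8.16°C; T = -2.57°C
3300–600 m, dry descent: Δz = 2.7 km ⇒ ΔT = +26.73°C; T = 24.16°C

24.16°C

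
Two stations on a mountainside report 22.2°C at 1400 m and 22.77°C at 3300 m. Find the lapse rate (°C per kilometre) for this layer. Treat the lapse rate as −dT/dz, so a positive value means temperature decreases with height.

Γ = −ΔT/Δz = (22.2 − 22.77) / (3300 − 1400) m
  = -0.57°C / 1.9 km = -0.3°C/km

-0.3°C/km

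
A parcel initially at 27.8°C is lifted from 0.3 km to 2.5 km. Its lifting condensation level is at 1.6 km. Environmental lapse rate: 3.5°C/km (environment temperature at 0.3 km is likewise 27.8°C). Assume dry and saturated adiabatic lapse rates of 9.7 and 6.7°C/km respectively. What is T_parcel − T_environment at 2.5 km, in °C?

Parcel:
  From 300 m to 1600 m (dry): cools by 9.7 × 1.3 = 12.61°C, giving 15.19°C.
  From 1600 m to 2500 m (saturated): cools by 6.7 × 0.9 = 6.03°C, giving 9.16°C.
Environment:
  From 300 m to 2500 m (environment): cools by 3.5 × 2.2 = 7.7°C, giving 20.1°C.
T_parcel − T_env = 9.16 − 20.1 = -10.94°C

-10.94°C (parcel cooler than environment)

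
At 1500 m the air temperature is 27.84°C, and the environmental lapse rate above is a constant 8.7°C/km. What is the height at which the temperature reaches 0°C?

4700 m

Height above start = (27.84 − 0) / 8.7 = 3.2 km
Altitude = 1500 m + 3200 m = 4700 m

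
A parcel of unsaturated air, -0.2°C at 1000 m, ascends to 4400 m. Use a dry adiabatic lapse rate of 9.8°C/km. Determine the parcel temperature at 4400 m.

-33.52°C

From 1000 m to 4400 m (dry adiabatic): cools by 9.8 × 3.4 = 33.32°C, giving -33.52°C.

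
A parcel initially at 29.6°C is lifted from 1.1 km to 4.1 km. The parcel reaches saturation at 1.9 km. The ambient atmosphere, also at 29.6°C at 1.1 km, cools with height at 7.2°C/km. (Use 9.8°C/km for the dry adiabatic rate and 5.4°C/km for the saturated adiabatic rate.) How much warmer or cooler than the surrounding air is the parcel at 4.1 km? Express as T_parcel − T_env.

+1.88°C (parcel warmer than environment)

Parcel:
  Dry to 1900 m: -9.8 × 0.8 km = -7.84°C, so T = 21.76°C.
  Saturated to 4100 m: -5.4 × 2.2 km = -11.88°C, so T = 9.88°C.
Environment:
  Environment to 4100 m: -7.2 × 3 km = -21.6°C, so T = 8°C.
T_parcel − T_env = 9.88 − 8 = +1.88°C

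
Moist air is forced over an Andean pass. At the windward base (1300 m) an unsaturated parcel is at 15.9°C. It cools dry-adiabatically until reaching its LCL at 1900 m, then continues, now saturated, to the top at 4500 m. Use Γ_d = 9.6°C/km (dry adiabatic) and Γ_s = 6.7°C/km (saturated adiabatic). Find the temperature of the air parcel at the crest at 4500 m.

-7.28°C

Dry to 1900 m: -9.6 × 0.6 km = -5.76°C, so T = 10.14°C.
Saturated to 4500 m: -6.7 × 2.6 km = -17.42°C, so T = -7.28°C.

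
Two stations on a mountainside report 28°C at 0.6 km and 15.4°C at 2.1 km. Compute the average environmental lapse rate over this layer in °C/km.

Γ = −ΔT/Δz = (28 − 15.4) / (2100 − 600) m
  = 12.6°C / 1.5 km = 8.4°C/km

8.4°C/km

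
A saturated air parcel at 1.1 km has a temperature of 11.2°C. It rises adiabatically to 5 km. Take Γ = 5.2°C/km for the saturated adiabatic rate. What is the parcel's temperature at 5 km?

-9.08°C

Saturated adiabatic to 5000 m: -5.2 × 3.9 km = -20.28°C, so T = -9.08°C.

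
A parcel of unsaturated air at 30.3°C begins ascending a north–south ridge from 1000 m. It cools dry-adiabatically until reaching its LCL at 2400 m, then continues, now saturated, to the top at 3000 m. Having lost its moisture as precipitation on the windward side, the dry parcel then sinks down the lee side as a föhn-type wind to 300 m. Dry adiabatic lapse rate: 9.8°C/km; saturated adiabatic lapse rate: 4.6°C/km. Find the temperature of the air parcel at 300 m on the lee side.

40.28°C

From 1000 m to 2400 m (dry): cools by 9.8 × 1.4 = 13.72°C, giving 16.58°C.
From 2400 m to 3000 m (saturated): cools by 4.6 × 0.6 = 2.76°C, giving 13.82°C.
From 3000 m to 300 m (dry descent): warms by 9.8 × 2.7 = 26.46°C, giving 40.28°C.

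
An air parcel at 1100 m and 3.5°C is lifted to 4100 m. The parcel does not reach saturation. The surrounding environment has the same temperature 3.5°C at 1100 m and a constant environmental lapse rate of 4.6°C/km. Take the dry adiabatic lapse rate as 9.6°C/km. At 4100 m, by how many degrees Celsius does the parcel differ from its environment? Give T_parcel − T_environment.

Parcel:
  From 1100 m to 4100 m (dry): cools by 9.6 × 3 = 28.8°C, giving -25.3°C.
Environment:
  From 1100 m to 4100 m (environment): cools by 4.6 × 3 = 13.8°C, giving -10.3°C.
T_parcel − T_env = -25.3 − (-10.3) = -15°C

-15°C (parcel cooler than environment)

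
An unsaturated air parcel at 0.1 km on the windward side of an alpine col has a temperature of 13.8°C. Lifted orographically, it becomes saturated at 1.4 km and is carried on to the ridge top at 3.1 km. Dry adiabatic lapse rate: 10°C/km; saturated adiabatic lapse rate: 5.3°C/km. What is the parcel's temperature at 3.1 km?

-8.21°C

From 100 m to 1400 m (dry): cools by 10 × 1.3 = 13°C, giving 0.8°C.
From 1400 m to 3100 m (saturated): cools by 5.3 × 1.7 = 9.01°C, giving -8.21°C.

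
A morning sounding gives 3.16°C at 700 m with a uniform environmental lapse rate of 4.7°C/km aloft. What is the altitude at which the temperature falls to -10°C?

3500 m

Height above start = (3.16 − (-10)) / 4.7 = 2.8 km
Altitude = 700 m + 2800 m = 3500 m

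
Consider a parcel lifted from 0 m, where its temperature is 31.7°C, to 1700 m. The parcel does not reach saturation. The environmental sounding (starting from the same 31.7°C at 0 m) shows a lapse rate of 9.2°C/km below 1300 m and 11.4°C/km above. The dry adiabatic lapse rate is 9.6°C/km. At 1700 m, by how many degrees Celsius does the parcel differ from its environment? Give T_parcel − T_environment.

+0.2°C (parcel warmer than environment)

Parcel:
  0 → 1700 m (dry, 9.6°C/km): ΔT = -9.6 × 1.7 = -16.32°C → T = 15.38°C
Environment:
  0 → 1300 m (environment, lower layer, 9.2°C/km): ΔT = -9.2 × 1.3 = -11.96°C → T = 19.74°C
  1300 → 1700 m (environment, upper layer, 11.4°C/km): ΔT = -11.4 × 0.4 = -4.56°C → T = 15.18°C
T_parcel − T_env = 15.38 − 15.18 = +0.2°C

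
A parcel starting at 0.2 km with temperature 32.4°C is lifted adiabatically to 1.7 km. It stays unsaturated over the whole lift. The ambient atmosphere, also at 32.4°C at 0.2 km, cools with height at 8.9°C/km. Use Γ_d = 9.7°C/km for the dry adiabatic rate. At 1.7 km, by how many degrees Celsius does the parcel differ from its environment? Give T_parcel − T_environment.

Parcel:
  200 → 1700 m (dry, 9.7°C/km): ΔT = -9.7 × 1.5 = -14.55°C → T = 17.85°C
Environment:
  200 → 1700 m (environment, 8.9°C/km): ΔT = -8.9 × 1.5 = -13.35°C → T = 19.05°C
T_parcel − T_env = 17.85 − 19.05 = -1.2°C

-1.2°C (parcel cooler than environment)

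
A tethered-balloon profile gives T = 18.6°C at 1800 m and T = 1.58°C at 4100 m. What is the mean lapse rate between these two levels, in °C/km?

7.4°C/km

Γ = −ΔT/Δz = (18.6 − 1.58) / (4100 − 1800) m
  = 17.02°C / 2.3 km = 7.4°C/km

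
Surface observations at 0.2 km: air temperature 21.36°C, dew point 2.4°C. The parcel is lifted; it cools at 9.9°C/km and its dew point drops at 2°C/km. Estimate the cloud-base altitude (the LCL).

T and T_d converge at 9.9 − 2 = 7.9°C per km
Height above start = (21.36 − 2.4) / 7.9 = 2.4 km
LCL altitude = 200 m + 2400 m = 2600 m

2.6 km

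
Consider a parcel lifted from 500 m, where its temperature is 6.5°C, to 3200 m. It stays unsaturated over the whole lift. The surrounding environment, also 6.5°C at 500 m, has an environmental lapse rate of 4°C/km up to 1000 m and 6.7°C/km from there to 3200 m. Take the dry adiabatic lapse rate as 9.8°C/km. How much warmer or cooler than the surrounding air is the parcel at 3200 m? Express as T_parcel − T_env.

Parcel:
  500–3200 m, dry: Δz = 2.7 km ⇒ ΔT = -26.46°C; T = -19.96°C
Environment:
  500–1000 m, environment, lower layer: Δz = 0.5 km ⇒ ΔT = -2°C; T = 4.5°C
  1000–3200 m, environment, upper layer: Δz = 2.2 km ⇒ ΔT = -14.74°C; T = -10.24°C
T_parcel − T_env = -19.96 − (-10.24) = -9.72°C

-9.72°C (parcel cooler than environment)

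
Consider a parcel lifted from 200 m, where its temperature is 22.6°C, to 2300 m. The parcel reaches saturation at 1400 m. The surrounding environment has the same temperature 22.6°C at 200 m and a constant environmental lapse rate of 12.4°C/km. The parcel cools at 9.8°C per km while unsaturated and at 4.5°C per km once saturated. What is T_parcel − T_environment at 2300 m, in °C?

+10.23°C (parcel warmer than environment)

Parcel:
  200–1400 m, dry: Δz = 1.2 km ⇒ ΔT = -11.76°C; T = 10.84°C
  1400–2300 m, saturated: Δz = 0.9 km ⇒ ΔT = -4.05°C; T = 6.79°C
Environment:
  200–2300 m, environment: Δz = 2.1 km ⇒ ΔT = -26.04°C; T = -3.44°C
T_parcel − T_env = 6.79 − (-3.44) = +10.23°C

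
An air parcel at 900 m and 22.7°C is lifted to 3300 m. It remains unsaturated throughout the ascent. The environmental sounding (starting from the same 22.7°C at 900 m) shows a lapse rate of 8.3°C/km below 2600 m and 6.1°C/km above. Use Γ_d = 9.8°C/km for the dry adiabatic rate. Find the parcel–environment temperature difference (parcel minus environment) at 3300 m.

Parcel:
  900 → 3300 m (dry, 9.8°C/km): ΔT = -9.8 × 2.4 = -23.52°C → T = -0.82°C
Environment:
  900 → 2600 m (environment, lower layer, 8.3°C/km): ΔT = -8.3 × 1.7 = -14.11°C → T = 8.59°C
  2600 → 3300 m (environment, upper layer, 6.1°C/km): ΔT = -6.1 × 0.7 = -4.27°C → T = 4.32°C
T_parcel − T_env = -0.82 − 4.32 = -5.14°C

-5.14°C (parcel cooler than environment)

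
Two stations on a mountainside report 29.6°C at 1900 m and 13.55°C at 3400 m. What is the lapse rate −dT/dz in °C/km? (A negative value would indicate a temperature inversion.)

10.7°C/km

Γ = −ΔT/Δz = (29.6 − 13.55) / (3400 − 1900) m
  = 16.05°C / 1.5 km = 10.7°C/km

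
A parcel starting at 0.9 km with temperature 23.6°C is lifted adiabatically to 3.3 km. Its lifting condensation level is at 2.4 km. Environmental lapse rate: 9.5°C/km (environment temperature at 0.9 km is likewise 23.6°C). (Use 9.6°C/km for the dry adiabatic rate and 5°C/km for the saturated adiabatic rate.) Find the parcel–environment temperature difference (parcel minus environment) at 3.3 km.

Parcel:
  900 → 2400 m (dry, 9.6°C/km): ΔT = -9.6 × 1.5 = -14.4°C → T = 9.2°C
  2400 → 3300 m (saturated, 5°C/km): ΔT = -5 × 0.9 = -4.5°C → T = 4.7°C
Environment:
  900 → 3300 m (environment, 9.5°C/km): ΔT = -9.5 × 2.4 = -22.8°C → T = 0.8°C
T_parcel − T_env = 4.7 − 0.8 = +3.9°C

+3.9°C (parcel warmer than environment)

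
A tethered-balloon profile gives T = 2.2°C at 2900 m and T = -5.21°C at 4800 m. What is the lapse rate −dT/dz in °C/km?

3.9°C/km

Γ = −ΔT/Δz = (2.2 − (-5.21)) / (4800 − 2900) m
  = 7.41°C / 1.9 km = 3.9°C/km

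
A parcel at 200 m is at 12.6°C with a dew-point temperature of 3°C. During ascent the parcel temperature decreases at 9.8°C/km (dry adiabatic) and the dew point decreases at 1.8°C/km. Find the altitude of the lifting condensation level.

T and T_d converge at 9.8 − 1.8 = 8°C per km
Height above start = (12.6 − 3) / 8 = 1.2 km
LCL altitude = 200 m + 1200 m = 1400 m

1400 m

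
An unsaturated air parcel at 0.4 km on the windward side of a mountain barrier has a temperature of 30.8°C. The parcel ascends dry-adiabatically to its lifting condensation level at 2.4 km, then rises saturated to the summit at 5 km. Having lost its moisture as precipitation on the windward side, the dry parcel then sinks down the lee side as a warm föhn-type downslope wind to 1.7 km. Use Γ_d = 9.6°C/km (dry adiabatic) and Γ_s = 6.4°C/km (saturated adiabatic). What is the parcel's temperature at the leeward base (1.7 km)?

Dry to 2400 m: -9.6 × 2 km = -19.2°C, so T = 11.6°C.
Saturated to 5000 m: -6.4 × 2.6 km = -16.64°C, so T = -5.04°C.
Dry descent to 1700 m: +9.6 × 3.3 km = +31.68°C, so T = 26.64°C.

26.64°C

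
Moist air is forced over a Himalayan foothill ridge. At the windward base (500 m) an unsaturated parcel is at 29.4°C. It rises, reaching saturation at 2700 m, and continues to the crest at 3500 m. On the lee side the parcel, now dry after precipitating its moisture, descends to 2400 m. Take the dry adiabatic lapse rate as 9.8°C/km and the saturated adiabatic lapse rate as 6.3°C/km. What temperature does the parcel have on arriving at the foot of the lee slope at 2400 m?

From 500 m to 2700 m (dry): cools by 9.8 × 2.2 = 21.56°C, giving 7.84°C.
From 2700 m to 3500 m (saturated): cools by 6.3 × 0.8 = 5.04°C, giving 2.8°C.
From 3500 m to 2400 m (dry descent): warms by 9.8 × 1.1 = 10.78°C, giving 13.58°C.

13.58°C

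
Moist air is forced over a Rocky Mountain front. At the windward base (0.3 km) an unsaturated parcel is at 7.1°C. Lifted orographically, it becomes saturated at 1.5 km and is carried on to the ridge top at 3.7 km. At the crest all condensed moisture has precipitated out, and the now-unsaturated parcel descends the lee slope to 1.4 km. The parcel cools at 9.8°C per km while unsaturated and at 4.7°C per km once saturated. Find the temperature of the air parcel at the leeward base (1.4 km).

From 300 m to 1500 m (dry): cools by 9.8 × 1.2 = 11.76°C, giving -4.66°C.
From 1500 m to 3700 m (saturated): cools by 4.7 × 2.2 = 10.34°C, giving -15°C.
From 3700 m to 1400 m (dry descent): warms by 9.8 × 2.3 = 22.54°C, giving 7.54°C.

7.54°C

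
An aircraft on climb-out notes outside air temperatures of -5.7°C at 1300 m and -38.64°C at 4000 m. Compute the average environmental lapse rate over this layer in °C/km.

Γ = −ΔT/Δz = (-5.7 − (-38.64)) / (4000 − 1300) m
  = 32.94°C / 2.7 km = 12.2°C/km

12.2°C/km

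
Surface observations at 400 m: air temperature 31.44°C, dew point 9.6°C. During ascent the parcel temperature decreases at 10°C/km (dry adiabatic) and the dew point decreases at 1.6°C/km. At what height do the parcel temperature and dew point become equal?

3000 m

T and T_d converge at 10 − 1.6 = 8.4°C per km
Height above start = (31.44 − 9.6) / 8.4 = 2.6 km
LCL altitude = 400 m + 2600 m = 3000 m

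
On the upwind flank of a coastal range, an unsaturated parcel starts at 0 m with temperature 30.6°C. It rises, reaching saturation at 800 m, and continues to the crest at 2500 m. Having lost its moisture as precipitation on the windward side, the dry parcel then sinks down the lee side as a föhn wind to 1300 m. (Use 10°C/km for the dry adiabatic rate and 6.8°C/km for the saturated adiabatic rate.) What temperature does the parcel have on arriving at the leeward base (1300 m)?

23.04°C

0–800 m, dry: Δz = 0.8 km ⇒ ΔT = -8°C; T = 22.6°C
800–2500 m, saturated: Δz = 1.7 km ⇒ ΔT = -11.56°C; T = 11.04°C
2500–1300 m, dry descent: Δz = 1.2 km ⇒ ΔT = +12°C; T = 23.04°C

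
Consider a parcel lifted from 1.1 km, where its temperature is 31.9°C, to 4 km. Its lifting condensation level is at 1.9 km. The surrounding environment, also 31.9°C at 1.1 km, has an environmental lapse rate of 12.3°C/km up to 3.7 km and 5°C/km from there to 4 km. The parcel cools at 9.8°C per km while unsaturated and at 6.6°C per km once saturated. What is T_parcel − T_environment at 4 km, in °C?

Parcel:
  Dry to 1900 m: -9.8 × 0.8 km = -7.84°C, so T = 24.06°C.
  Saturated to 4000 m: -6.6 × 2.1 km = -13.86°C, so T = 10.2°C.
Environment:
  Environment, lower layer to 3700 m: -12.3 × 2.6 km = -31.98°C, so T = -0.08°C.
  Environment, upper layer to 4000 m: -5 × 0.3 km = -1.5°C, so T = -1.58°C.
T_parcel − T_env = 10.2 − (-1.58) = +11.78°C

+11.78°C (parcel warmer than environment)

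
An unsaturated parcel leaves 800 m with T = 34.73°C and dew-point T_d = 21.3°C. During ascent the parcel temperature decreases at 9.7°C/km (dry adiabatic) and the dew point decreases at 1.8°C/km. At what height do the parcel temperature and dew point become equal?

2500 m

T and T_d converge at 9.7 − 1.8 = 7.9°C per km
Height above start = (34.73 − 21.3) / 7.9 = 1.7 km
LCL altitude = 800 m + 1700 m = 2500 m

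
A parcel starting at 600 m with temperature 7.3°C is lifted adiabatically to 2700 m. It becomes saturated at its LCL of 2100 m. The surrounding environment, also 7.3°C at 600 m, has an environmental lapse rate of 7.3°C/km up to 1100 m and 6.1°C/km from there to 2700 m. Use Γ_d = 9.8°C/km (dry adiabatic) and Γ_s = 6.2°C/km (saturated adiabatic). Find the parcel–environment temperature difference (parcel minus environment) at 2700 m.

-5.01°C (parcel cooler than environment)

Parcel:
  600–2100 m, dry: Δz = 1.5 km ⇒ ΔT = -14.7°C; T = -7.4°C
  2100–2700 m, saturated: Δz = 0.6 km ⇒ ΔT = -3.72°C; T = -11.12°C
Environment:
  600–1100 m, environment, lower layer: Δz = 0.5 km ⇒ ΔT = -3.65°C; T = 3.65°C
  1100–2700 m, environment, upper layer: Δz = 1.6 km ⇒ ΔT = -9.76°C; T = -6.11°C
T_parcel − T_env = -11.12 − (-6.11) = -5.01°C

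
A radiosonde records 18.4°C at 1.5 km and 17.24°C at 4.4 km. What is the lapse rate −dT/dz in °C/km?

0.4°C/km

Γ = −ΔT/Δz = (18.4 − 17.24) / (4400 − 1500) m
  = 1.16°C / 2.9 km = 0.4°C/km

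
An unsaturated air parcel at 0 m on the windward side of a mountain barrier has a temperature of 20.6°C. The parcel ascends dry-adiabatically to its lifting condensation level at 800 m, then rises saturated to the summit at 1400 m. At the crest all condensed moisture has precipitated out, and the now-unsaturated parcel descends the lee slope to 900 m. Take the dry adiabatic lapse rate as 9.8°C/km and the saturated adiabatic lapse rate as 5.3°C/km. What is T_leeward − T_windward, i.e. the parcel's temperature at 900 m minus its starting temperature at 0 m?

From 0 m to 800 m (dry): cools by 9.8 × 0.8 = 7.84°C, giving 12.76°C.
From 800 m to 1400 m (saturated): cools by 5.3 × 0.6 = 3.18°C, giving 9.58°C.
From 1400 m to 900 m (dry descent): warms by 9.8 × 0.5 = 4.9°C, giving 14.48°C.
Net change vs windward start: 14.48 − 20.6 = -6.12°C

-6.12°C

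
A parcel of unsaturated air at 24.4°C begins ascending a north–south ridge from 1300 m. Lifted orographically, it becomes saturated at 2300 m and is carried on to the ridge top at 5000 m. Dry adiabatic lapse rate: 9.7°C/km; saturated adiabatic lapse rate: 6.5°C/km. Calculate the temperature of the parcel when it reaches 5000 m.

Dry to 2300 m: -9.7 × 1 km = -9.7°C, so T = 14.7°C.
Saturated to 5000 m: -6.5 × 2.7 km = -17.55°C, so T = -2.85°C.

-2.85°C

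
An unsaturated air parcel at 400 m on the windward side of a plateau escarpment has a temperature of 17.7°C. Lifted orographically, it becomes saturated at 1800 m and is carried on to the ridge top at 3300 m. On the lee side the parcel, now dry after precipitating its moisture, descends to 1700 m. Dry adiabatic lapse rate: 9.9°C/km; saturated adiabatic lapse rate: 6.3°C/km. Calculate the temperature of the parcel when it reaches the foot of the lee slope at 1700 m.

10.23°C

400–1800 m, dry: Δz = 1.4 km ⇒ ΔT = -13.86°C; T = 3.84°C
1800–3300 m, saturated: Δz = 1.5 km ⇒ ΔT = -9.45°C; T = -5.61°C
3300–1700 m, dry descent: Δz = 1.6 km ⇒ ΔT = +15.84°C; T = 10.23°C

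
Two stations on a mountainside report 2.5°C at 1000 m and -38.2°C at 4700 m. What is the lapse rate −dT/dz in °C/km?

11°C/km

Γ = −ΔT/Δz = (2.5 − (-38.2)) / (4700 − 1000) m
  = 40.7°C / 3.7 km = 11°C/km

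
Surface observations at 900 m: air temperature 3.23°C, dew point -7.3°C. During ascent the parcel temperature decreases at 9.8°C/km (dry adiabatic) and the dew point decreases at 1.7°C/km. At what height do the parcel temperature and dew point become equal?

T and T_d converge at 9.8 − 1.7 = 8.1°C per km
Height above start = (3.23 − (-7.3)) / 8.1 = 1.3 km
LCL altitude = 900 m + 1300 m = 2200 m

2200 m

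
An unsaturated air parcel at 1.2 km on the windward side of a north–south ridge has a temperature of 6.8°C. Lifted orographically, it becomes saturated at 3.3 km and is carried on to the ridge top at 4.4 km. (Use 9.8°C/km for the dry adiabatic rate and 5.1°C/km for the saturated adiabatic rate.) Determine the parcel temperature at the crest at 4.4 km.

1200–3300 m, dry: Δz = 2.1 km ⇒ ΔT = -20.58°C; T = -13.78°C
3300–4400 m, saturated: Δz = 1.1 km ⇒ ΔT = -5.61°C; T = -19.39°C

-19.39°C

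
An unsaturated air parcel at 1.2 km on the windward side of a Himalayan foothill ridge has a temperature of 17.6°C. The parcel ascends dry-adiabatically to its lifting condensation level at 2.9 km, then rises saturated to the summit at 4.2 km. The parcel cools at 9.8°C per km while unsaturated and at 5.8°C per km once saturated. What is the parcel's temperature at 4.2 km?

-6.6°C

1200 → 2900 m (dry, 9.8°C/km): ΔT = -9.8 × 1.7 = -16.66°C → T = 0.94°C
2900 → 4200 m (saturated, 5.8°C/km): ΔT = -5.8 × 1.3 = -7.54°C → T = -6.6°C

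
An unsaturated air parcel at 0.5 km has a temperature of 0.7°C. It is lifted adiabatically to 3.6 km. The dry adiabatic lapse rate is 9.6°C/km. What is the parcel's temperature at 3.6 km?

From 500 m to 3600 m (dry adiabatic): cools by 9.6 × 3.1 = 29.76°C, giving -29.06°C.

-29.06°C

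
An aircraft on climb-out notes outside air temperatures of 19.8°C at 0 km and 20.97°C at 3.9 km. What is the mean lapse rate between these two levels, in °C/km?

Γ = −ΔT/Δz = (19.8 − 20.97) / (3900 − 0) m
  = -1.17°C / 3.9 km = -0.3°C/km

-0.3°C/km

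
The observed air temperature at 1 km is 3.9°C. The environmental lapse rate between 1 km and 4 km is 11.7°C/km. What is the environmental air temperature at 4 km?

Environmental to 4000 m: -11.7 × 3 km = -35.1°C, so T = -31.2°C.

-31.2°C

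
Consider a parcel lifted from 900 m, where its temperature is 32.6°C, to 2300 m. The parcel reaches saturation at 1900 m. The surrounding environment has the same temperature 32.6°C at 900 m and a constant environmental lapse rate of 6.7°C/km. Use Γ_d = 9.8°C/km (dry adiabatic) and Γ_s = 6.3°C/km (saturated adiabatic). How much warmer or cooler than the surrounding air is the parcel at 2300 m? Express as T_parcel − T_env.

Parcel:
  Dry to 1900 m: -9.8 × 1 km = -9.8°C, so T = 22.8°C.
  Saturated to 2300 m: -6.3 × 0.4 km = -2.52°C, so T = 20.28°C.
Environment:
  Environment to 2300 m: -6.7 × 1.4 km = -9.38°C, so T = 23.22°C.
T_parcel − T_env = 20.28 − 23.22 = -2.94°C

-2.94°C (parcel cooler than environment)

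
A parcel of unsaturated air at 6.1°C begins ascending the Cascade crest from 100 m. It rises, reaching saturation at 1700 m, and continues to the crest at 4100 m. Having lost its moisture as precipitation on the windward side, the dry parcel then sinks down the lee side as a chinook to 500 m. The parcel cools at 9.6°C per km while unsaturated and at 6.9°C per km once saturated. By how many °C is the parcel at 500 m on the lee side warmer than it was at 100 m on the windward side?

From 100 m to 1700 m (dry): cools by 9.6 × 1.6 = 15.36°C, giving -9.26°C.
From 1700 m to 4100 m (saturated): cools by 6.9 × 2.4 = 16.56°C, giving -25.82°C.
From 4100 m to 500 m (dry descent): warms by 9.6 × 3.6 = 34.56°C, giving 8.74°C.
Net change vs windward start: 8.74 − 6.1 = +2.64°C

+2.64°C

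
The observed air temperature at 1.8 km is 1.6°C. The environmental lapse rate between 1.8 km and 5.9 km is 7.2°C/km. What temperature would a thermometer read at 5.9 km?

-27.92°C

From 1800 m to 5900 m (environmental): cools by 7.2 × 4.1 = 29.52°C, giving -27.92°C.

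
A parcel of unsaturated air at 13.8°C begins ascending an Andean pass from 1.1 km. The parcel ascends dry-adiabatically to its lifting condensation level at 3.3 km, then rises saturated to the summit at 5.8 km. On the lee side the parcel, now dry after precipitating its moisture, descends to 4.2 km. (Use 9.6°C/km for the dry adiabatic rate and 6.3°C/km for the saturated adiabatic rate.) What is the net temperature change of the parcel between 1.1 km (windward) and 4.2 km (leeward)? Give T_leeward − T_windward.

1100 → 3300 m (dry, 9.6°C/km): ΔT = -9.6 × 2.2 = -21.12°C → T = -7.32°C
3300 → 5800 m (saturated, 6.3°C/km): ΔT = -6.3 × 2.5 = -15.75°C → T = -23.07°C
5800 → 4200 m (dry descent, 9.6°C/km): ΔT = +9.6 × 1.6 = +15.36°C → T = -7.71°C
Net change vs windward start: -7.71 − 13.8 = -21.51°C

-21.51°C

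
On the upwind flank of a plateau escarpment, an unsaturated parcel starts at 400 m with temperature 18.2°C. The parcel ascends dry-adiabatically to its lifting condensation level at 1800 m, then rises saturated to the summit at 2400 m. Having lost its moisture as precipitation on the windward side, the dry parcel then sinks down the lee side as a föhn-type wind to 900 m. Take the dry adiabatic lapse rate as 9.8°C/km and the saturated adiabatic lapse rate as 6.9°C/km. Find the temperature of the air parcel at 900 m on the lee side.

400 → 1800 m (dry, 9.8°C/km): ΔT = -9.8 × 1.4 = -13.72°C → T = 4.48°C
1800 → 2400 m (saturated, 6.9°C/km): ΔT = -6.9 × 0.6 = -4.14°C → T = 0.34°C
2400 → 900 m (dry descent, 9.8°C/km): ΔT = +9.8 × 1.5 = +14.7°C → T = 15.04°C

15.04°C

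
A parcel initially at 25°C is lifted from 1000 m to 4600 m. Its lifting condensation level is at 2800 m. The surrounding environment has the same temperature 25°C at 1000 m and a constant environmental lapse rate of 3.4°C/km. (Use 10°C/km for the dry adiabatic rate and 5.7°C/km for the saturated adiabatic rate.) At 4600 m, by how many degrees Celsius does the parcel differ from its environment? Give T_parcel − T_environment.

Parcel:
  1000–2800 m, dry: Δz = 1.8 km ⇒ ΔT = -18°C; T = 7°C
  2800–4600 m, saturated: Δz = 1.8 km ⇒ ΔT = -10.26°C; T = -3.26°C
Environment:
  1000–4600 m, environment: Δz = 3.6 km ⇒ ΔT = -12.24°C; T = 12.76°C
T_parcel − T_env = -3.26 − 12.76 = -16.02°C

-16.02°C (parcel cooler than environment)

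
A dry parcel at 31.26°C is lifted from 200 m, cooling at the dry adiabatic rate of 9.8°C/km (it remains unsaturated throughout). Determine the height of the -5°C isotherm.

3900 m

Height above start = (31.26 − (-5)) / 9.8 = 3.7 km
Altitude = 200 m + 3700 m = 3900 m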